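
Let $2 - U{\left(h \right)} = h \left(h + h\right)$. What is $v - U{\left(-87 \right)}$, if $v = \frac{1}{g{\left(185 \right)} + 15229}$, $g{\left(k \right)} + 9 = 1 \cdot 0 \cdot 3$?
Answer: $\frac{230369921}{15220} \approx 15136.0$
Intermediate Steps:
$U{\left(h \right)} = 2 - 2 h^{2}$ ($U{\left(h \right)} = 2 - h \left(h + h\right) = 2 - h 2 h = 2 - 2 h^{2}$)
$g{\left(k \right)} = -9$ ($g{\left(k \right)} = -9 + 1 \cdot 0 \cdot 3 = -9 + 0 \cdot 3 = -9 + 0 = -9$)
$v = \frac{1}{15220}$ ($v = \frac{1}{-9 + 15229} = \frac{1}{15220} \approx 6.5703 \cdot 10^{-5}$)
$v - U{\left(-87 \right)} = \frac{1}{15220} - \left(2 - 2 \left(-87\right)^{2}\right) = \frac{1}{15220} - \left(2 - 15138\right) = \frac{1}{15220} - -15136 = \frac{1}{15220} + 15136 = \frac{230369921}{15220}$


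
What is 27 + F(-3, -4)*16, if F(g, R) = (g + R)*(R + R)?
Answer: 923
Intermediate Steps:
F(g, R) = 2*R*(R + g) (F(g, R) = (R + g)*(2*R) = 2*R*(R + g))
27 + F(-3, -4)*16 = 27 + (2*(-4)*(-4 - 3))*16 = 27 + (2*(-4)*(-7))*16 = 27 + 56*16 = 27 + 896 = 923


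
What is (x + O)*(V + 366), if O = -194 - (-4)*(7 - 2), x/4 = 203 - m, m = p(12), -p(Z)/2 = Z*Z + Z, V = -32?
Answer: 629924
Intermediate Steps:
p(Z) = -2*Z - 2*Z**2 (p(Z) = -2*(Z*Z + Z) = -2*(Z**2 + Z) = -2*(Z + Z**2) = -2*Z - 2*Z**2)
m = -312 (m = -2*12*(1 + 12) = -2*12*13 = -312)
x = 2060 (x = 4*(203 - 1*(-312)) = 4*(203 + 312) = 4*515 = 2060)
O = -174 (O = -194 - (-4)*5 = -194 - 1*(-20) = -194 + 20 = -174)
(x + O)*(V + 366) = (2060 - 174)*(-32 + 366) = 1886*334 = 629924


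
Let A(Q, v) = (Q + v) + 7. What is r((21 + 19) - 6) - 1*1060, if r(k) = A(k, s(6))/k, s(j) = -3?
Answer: -18001/17 ≈ -1058.9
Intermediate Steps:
A(Q, v) = 7 + Q + v
r(k) = (4 + k)/k (r(k) = (7 + k - 3)/k = (4 + k)/k)
r((21 + 19) - 6) - 1*1060 = (4 + ((21 + 19) - 6))/((21 + 19) - 6) - 1*1060 = (4 + (40 - 6))/(40 - 6) - 1060 = (4 + 34)/34 - 1060 = (1/34)*38 - 1060 = 19/17 - 1060 = -18001/17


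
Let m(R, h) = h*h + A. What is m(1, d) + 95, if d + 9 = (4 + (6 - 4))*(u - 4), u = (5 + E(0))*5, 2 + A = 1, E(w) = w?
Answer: 13783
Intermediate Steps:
A = -1 (A = -2 + 1 = -1)
u = 25 (u = (5 + 0)*5 = 5*5 = 25)
d = 117 (d = -9 + (4 + (6 - 4))*(25 - 4) = -9 + (4 + 2)*21 = -9 + 6*21 = -9 + 126 = 117)
m(R, h) = -1 + h² (m(R, h) = h*h - 1 = h² - 1 = -1 + h²)
m(1, d) + 95 = (-1 + 117²) + 95 = (-1 + 13689) + 95 = 13688 + 95 = 13783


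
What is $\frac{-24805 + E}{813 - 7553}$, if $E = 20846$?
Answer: $\frac{3959}{6740} \approx 0.58739$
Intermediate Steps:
$\frac{-24805 + E}{813 - 7553} = \frac{-24805 + 20846}{813 - 7553} = - \frac{3959}{-6740} = \left(-3959\right) \left(- \frac{1}{6740}\right) = \frac{3959}{6740}$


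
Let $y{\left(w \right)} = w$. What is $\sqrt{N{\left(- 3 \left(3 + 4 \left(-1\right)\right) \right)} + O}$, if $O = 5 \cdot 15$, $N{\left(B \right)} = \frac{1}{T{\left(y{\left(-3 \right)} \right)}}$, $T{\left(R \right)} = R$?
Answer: $\frac{4 \sqrt{42}}{3} \approx 8.641$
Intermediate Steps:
$N{\left(B \right)} = - \frac{1}{3}$ ($N{\left(B \right)} = \frac{1}{-3} = - \frac{1}{3}$)
$O = 75$
$\sqrt{N{\left(- 3 \left(3 + 4 \left(-1\right)\right) \right)} + O} = \sqrt{- \frac{1}{3} + 75} = \sqrt{\frac{224}{3}} = \frac{4 \sqrt{42}}{3}$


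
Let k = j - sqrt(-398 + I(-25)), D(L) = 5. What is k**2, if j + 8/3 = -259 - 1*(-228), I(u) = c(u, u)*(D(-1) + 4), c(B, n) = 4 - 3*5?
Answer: 5728/9 + 202*I*sqrt(497)/3 ≈ 636.44 + 1501.1*I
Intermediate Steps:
c(B, n) = -11 (c(B, n) = 4 - 1*15 = 4 - 15 = -11)
I(u) = -99 (I(u) = -11*(5 + 4) = -11*9 = -99)
j = -101/3 (j = -8/3 + (-259 - 1*(-228)) = -8/3 + (-259 + 228) = -8/3 - 31 = -101/3 ≈ -33.667)
k = -101/3 - I*sqrt(497) (k = -101/3 - sqrt(-398 - 99) = -101/3 - sqrt(-497) = -101/3 - I*sqrt(497) ≈ -33.667 - 22.293*I)
k**2 = (-101/3 - I*sqrt(497))**2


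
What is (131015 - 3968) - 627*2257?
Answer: -1288092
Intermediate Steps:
(131015 - 3968) - 627*2257 = 127047 - 1415139 = -1288092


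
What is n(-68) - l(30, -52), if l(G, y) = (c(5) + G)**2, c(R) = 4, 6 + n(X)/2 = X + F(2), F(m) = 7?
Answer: -1290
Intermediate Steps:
n(X) = 2 + 2*X (n(X) = -12 + 2*(X + 7) = -12 + 2*(7 + X) = -12 + (14 + 2*X) = 2 + 2*X)
l(G, y) = (4 + G)**2
n(-68) - l(30, -52) = (2 + 2*(-68)) - (4 + 30)**2 = (2 - 136) - 1*34**2 = -134 - 1*1156 = -134 - 1156 = -1290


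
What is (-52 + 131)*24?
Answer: 1896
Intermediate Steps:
(-52 + 131)*24 = 79*24 = 1896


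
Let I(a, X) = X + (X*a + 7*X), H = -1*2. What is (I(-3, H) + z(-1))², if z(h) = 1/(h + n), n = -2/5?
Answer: 5625/49 ≈ 114.80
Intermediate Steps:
n = -⅖ (n = -2*⅕ = -⅖ ≈ -0.40000)
H = -2
I(a, X) = 8*X + X*a (I(a, X) = X + (7*X + X*a) = 8*X + X*a)
z(h) = 1/(-⅖ + h) (z(h) = 1/(h - ⅖) = 1/(-⅖ + h))
(I(-3, H) + z(-1))² = (-2*(8 - 3) + 5/(-2 + 5*(-1)))² = (-2*5 + 5/(-2 - 5))² = (-10 + 5/(-7))² = (-10 + 5*(-⅐))² = (-10 - 5/7)² = (-75/7)² = 5625/49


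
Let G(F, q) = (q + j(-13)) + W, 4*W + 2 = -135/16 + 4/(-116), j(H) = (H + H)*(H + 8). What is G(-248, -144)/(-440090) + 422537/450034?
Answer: 172572538329571/183795469719680 ≈ 0.93894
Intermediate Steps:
j(H) = 2*H*(8 + H) (j(H) = (2*H)*(8 + H) = 2*H*(8 + H))
W = -4859/1856 (W = -1/2 + (-135/16 + 4/(-116))/4 = -1/2 + (-135*1/16 + 4*(-1/116))/4 = -1/2 + (-135/16 - 1/29)/4 = -1/2 + (1/4)*(-3931/464) = -1/2 - 3931/1856 = -4859/1856 ≈ -2.6180)
G(F, q) = 236421/1856 + q (G(F, q) = (q + 2*(-13)*(8 - 13)) - 4859/1856 = (q + 2*(-13)*(-5)) - 4859/1856 = (q + 130) - 4859/1856 = (130 + q) - 4859/1856 = 236421/1856 + q)
G(-248, -144)/(-440090) + 422537/450034 = (236421/1856 - 144)/(-440090) + 422537/450034 = -30843/1856*(-1/440090) + 422537*(1/450034) = 30843/816807040 + 422537/450034 = 172572538329571/183795469719680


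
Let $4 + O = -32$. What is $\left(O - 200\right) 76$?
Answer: $-17936$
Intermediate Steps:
$O = -36$ ($O = -4 - 32 = -36$)
$\left(O - 200\right) 76 = \left(-36 - 200\right) 76 = \left(-236\right) 76 = -17936$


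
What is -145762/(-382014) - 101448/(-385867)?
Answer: 47499650963/73703298069 ≈ 0.64447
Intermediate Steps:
-145762/(-382014) - 101448/(-385867) = -145762*(-1/382014) - 101448*(-1/385867) = 72881/191007 + 101448/385867 = 47499650963/73703298069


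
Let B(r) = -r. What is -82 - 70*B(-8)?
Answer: -642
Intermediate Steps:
-82 - 70*B(-8) = -82 - (-70)*(-8) = -82 - 70*8 = -82 - 560 = -642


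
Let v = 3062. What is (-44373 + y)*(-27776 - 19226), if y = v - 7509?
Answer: 2294637640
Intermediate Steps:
y = -4447 (y = 3062 - 7509 = -4447)
(-44373 + y)*(-27776 - 19226) = (-44373 - 4447)*(-27776 - 19226) = -48820*(-47002) = 2294637640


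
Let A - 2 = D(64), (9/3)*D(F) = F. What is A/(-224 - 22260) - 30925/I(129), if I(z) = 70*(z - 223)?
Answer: 14896375/3170244 ≈ 4.6988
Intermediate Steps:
D(F) = F/3
A = 70/3 (A = 2 + (1/3)*64 = 2 + 64/3 = 70/3 ≈ 23.333)
I(z) = -15610 + 70*z (I(z) = 70*(-223 + z) = -15610 + 70*z)
A/(-224 - 22260) - 30925/I(129) = 70/(3*(-224 - 22260)) - 30925/(-15610 + 70*129) = (70/3)/(-22484) - 30925/(-15610 + 9030) = (70/3)*(-1/22484) - 30925/(-6580) = -5/4818 - 30925*(-1/6580) = -5/4818 + 6185/1316 = 14896375/3170244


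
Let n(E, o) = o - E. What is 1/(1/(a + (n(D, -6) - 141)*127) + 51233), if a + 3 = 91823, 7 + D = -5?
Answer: 74675/3825824276 ≈ 1.9519e-5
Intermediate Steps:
D = -12 (D = -7 - 5 = -12)
a = 91820 (a = -3 + 91823 = 91820)
1/(1/(a + (n(D, -6) - 141)*127) + 51233) = 1/(1/(91820 + ((-6 - 1*(-12)) - 141)*127) + 51233) = 1/(1/(91820 + ((-6 + 12) - 141)*127) + 51233) = 1/(1/(91820 + (6 - 141)*127) + 51233) = 1/(1/(91820 - 135*127) + 51233) = 1/(1/(91820 - 17145) + 51233) = 1/(1/74675 + 51233) = 1/(3825824276/74675) = 74675/3825824276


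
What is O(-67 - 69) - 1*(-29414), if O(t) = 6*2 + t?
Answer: 29290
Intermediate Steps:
O(t) = 12 + t
O(-67 - 69) - 1*(-29414) = (12 + (-67 - 69)) - 1*(-29414) = (12 - 136) + 29414 = -124 + 29414 = 29290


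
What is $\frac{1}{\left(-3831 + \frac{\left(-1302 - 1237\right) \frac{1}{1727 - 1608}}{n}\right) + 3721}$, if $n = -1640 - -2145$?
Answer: $- \frac{60095}{6612989} \approx -0.0090874$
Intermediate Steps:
$n = 505$ ($n = -1640 + 2145 = 505$)
$\frac{1}{\left(-3831 + \frac{\left(-1302 - 1237\right) \frac{1}{1727 - 1608}}{n}\right) + 3721} = \frac{1}{\left(-3831 + \frac{\left(-1302 - 1237\right) \frac{1}{1727 - 1608}}{505}\right) + 3721} = \frac{1}{\left(-3831 + - \frac{2539}{119} \cdot \frac{1}{505}\right) + 3721} = \frac{1}{\left(-3831 + \left(-2539\right) \frac{1}{119} \cdot \frac{1}{505}\right) + 3721} = \frac{1}{\left(-3831 - \frac{2539}{60095}\right) + 3721} = \frac{1}{- \frac{230226484}{60095} + 3721} = \frac{1}{- \frac{6612989}{60095}} = - \frac{60095}{6612989}$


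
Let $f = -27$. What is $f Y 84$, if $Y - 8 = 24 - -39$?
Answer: $-161028$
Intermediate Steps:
$Y = 71$ ($Y = 8 + \left(24 - -39\right) = 8 + \left(24 + 39\right) = 8 + 63 = 71$)
$f Y 84 = \left(-27\right) 71 \cdot 84 = \left(-1917\right) 84 = -161028$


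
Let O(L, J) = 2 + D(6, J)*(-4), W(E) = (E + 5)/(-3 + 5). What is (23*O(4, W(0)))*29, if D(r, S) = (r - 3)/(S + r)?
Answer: 6670/17 ≈ 392.35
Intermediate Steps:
D(r, S) = (-3 + r)/(S + r)
W(E) = 5/2 + E/2 (W(E) = (5 + E)/2 = (5 + E)*(½) = 5/2 + E/2)
O(L, J) = 2 - 12/(6 + J) (O(L, J) = 2 + ((-3 + 6)/(J + 6))*(-4) = 2 + (3/(6 + J))*(-4) = 2 - 12/(6 + J))
(23*O(4, W(0)))*29 = (23*(2*(5/2 + (½)*0)/(6 + (5/2 + (½)*0))))*29 = (23*(2*(5/2 + 0)/(6 + (5/2 + 0))))*29 = (23*(2*(5/2)/(6 + 5/2)))*29 = (23*(2*(5/2)/(17/2)))*29 = (23*(2*(5/2)*(2/17)))*29 = (23*(10/17))*29 = (230/17)*29 = 6670/17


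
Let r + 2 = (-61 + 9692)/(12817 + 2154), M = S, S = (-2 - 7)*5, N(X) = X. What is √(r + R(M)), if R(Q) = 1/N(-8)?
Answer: I*√5313477378/59884 ≈ 1.2172*I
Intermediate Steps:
S = -45 (S = -9*5 = -45)
M = -45
R(Q) = -⅛ (R(Q) = 1/(-8) = -⅛)
r = -20311/14971 (r = -2 + (-61 + 9692)/(12817 + 2154) = -2 + 9631/14971 = -20311/14971 ≈ -1.3567)
√(r + R(M)) = √(-20311/14971 - ⅛) = √(-177459/119768) = I*√5313477378/59884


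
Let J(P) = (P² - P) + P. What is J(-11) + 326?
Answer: 447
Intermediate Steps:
J(P) = P²
J(-11) + 326 = (-11)² + 326 = 121 + 326 = 447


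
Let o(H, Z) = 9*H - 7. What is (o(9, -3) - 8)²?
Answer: 4356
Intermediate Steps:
o(H, Z) = -7 + 9*H
(o(9, -3) - 8)² = ((-7 + 9*9) - 8)² = ((-7 + 81) - 8)² = (74 - 8)² = 66² = 4356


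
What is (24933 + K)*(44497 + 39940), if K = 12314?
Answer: 3145024939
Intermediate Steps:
(24933 + K)*(44497 + 39940) = (24933 + 12314)*(44497 + 39940) = 37247*84437 = 3145024939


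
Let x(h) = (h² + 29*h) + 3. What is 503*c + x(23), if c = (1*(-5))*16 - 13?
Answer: -45580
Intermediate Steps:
c = -93 (c = -5*16 - 13 = -80 - 13 = -93)
x(h) = 3 + h² + 29*h
503*c + x(23) = 503*(-93) + (3 + 23² + 29*23) = -46779 + (3 + 529 + 667) = -46779 + 1199 = -45580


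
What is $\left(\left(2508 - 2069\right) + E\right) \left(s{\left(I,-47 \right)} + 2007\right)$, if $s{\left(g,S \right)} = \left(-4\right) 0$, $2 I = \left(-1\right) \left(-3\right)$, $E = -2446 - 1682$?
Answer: $-7403823$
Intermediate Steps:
$E = -4128$ ($E = -2446 - 1682 = -4128$)
$I = \frac{3}{2}$ ($I = \frac{\left(-1\right) \left(-3\right)}{2} = \frac{1}{2} \cdot 3 = \frac{3}{2} \approx 1.5$)
$s{\left(g,S \right)} = 0$
$\left(\left(2508 - 2069\right) + E\right) \left(s{\left(I,-47 \right)} + 2007\right) = \left(\left(2508 - 2069\right) - 4128\right) \left(0 + 2007\right) = \left(\left(2508 - 2069\right) - 4128\right) 2007 = \left(439 - 4128\right) 2007 = \left(-3689\right) 2007 = -7403823$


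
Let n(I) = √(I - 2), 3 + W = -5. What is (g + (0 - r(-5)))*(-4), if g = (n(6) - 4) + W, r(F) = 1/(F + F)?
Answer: 198/5 ≈ 39.600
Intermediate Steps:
W = -8 (W = -3 - 5 = -8)
n(I) = √(-2 + I)
r(F) = 1/(2*F)
g = -10 (g = (√(-2 + 6) - 4) - 8 = (√4 - 4) - 8 = (2 - 4) - 8 = -2 - 8 = -10)
(g + (0 - r(-5)))*(-4) = (-10 + (0 - 1/(2*(-5))))*(-4) = (-10 + (0 - (-1)/(2*5)))*(-4) = (-10 + (0 - 1*(-⅒)))*(-4) = (-10 + (0 + ⅒))*(-4) = (-10 + ⅒)*(-4) = -99/10*(-4) = 198/5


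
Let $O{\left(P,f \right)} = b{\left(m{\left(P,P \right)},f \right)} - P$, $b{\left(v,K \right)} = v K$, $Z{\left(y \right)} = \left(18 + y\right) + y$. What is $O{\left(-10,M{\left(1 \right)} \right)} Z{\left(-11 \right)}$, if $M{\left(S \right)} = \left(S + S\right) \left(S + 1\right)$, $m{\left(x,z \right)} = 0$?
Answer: $-40$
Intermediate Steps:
$M{\left(S \right)} = 2 S \left(1 + S\right)$
$Z{\left(y \right)} = 18 + 2 y$
$b{\left(v,K \right)} = K v$
$O{\left(P,f \right)} = - P$ ($O{\left(P,f \right)} = f 0 - P = 0 - P = - P$)
$O{\left(-10,M{\left(1 \right)} \right)} Z{\left(-11 \right)} = \left(-1\right) \left(-10\right) \left(18 + 2 \left(-11\right)\right) = 10 \left(18 - 22\right) = 10 \left(-4\right) = -40$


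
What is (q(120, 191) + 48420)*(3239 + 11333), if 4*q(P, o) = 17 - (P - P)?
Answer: 705638171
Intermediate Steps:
q(P, o) = 17/4 (q(P, o) = (17 - (P - P))/4 = (17 - 1*0)/4 = (17 + 0)/4 = (¼)*17 = 17/4)
(q(120, 191) + 48420)*(3239 + 11333) = (17/4 + 48420)*(3239 + 11333) = (193697/4)*14572 = 705638171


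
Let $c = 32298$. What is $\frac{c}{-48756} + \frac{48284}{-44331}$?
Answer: $- \frac{630989557}{360233706} \approx -1.7516$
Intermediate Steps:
$\frac{c}{-48756} + \frac{48284}{-44331} = \frac{32298}{-48756} + \frac{48284}{-44331} = 32298 \left(- \frac{1}{48756}\right) + 48284 \left(- \frac{1}{44331}\right) = - \frac{5383}{8126} - \frac{48284}{44331} = - \frac{630989557}{360233706}$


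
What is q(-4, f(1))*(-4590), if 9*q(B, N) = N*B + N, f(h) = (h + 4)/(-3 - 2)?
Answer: -1530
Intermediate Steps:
f(h) = -4/5 - h/5 (f(h) = (4 + h)/(-5) = (4 + h)*(-1/5) = -4/5 - h/5)
q(B, N) = N/9 + B*N/9 (q(B, N) = (N*B + N)/9 = (B*N + N)/9 = (N + B*N)/9 = N/9 + B*N/9)
q(-4, f(1))*(-4590) = ((-4/5 - 1/5*1)*(1 - 4)/9)*(-4590) = ((1/9)*(-4/5 - 1/5)*(-3))*(-4590) = ((1/9)*(-1)*(-3))*(-4590) = (1/3)*(-4590) = -1530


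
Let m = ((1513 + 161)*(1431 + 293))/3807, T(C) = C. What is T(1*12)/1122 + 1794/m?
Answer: 23758087/9994028 ≈ 2.3772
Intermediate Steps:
m = 106888/141 (m = (1674*1724)*(1/3807) = 2885976*(1/3807) = 106888/141 ≈ 758.07)
T(1*12)/1122 + 1794/m = (1*12)/1122 + 1794/(106888/141) = 12*(1/1122) + 1794*(141/106888) = 2/187 + 126477/53444 = 23758087/9994028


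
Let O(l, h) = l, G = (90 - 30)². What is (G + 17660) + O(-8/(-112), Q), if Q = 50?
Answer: 297641/14 ≈ 21260.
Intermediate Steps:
G = 3600 (G = 60² = 3600)
(G + 17660) + O(-8/(-112), Q) = (3600 + 17660) - 8/(-112) = 21260 - 8*(-1/112) = 21260 + 1/14 = 297641/14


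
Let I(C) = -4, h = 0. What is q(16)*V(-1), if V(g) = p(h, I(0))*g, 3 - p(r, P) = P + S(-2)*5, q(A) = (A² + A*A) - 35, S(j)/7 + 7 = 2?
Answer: -86814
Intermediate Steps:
S(j) = -35 (S(j) = -49 + 7*2 = -49 + 14 = -35)
q(A) = -35 + 2*A² (q(A) = (A² + A²) - 35 = 2*A² - 35 = -35 + 2*A²)
p(r, P) = 178 - P (p(r, P) = 3 - (P - 35*5) = 3 - (P - 175) = 3 - (-175 + P) = 3 + (175 - P) = 178 - P)
V(g) = 182*g (V(g) = (178 - 1*(-4))*g = (178 + 4)*g = 182*g)
q(16)*V(-1) = (-35 + 2*16²)*(182*(-1)) = (-35 + 2*256)*(-182) = (-35 + 512)*(-182) = 477*(-182) = -86814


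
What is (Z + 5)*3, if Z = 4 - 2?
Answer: 21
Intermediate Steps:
Z = 2
(Z + 5)*3 = (2 + 5)*3 = 7*3 = 21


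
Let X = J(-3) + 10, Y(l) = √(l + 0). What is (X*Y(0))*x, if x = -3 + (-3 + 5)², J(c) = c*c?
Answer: 0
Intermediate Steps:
J(c) = c²
Y(l) = √l
x = 1 (x = -3 + 2² = -3 + 4 = 1)
X = 19 (X = (-3)² + 10 = 9 + 10 = 19)
(X*Y(0))*x = (19*√0)*1 = (19*0)*1 = 0*1 = 0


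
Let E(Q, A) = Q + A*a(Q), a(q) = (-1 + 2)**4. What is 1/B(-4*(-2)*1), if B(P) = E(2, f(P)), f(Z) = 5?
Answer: 1/7 ≈ 0.14286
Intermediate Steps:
a(q) = 1 (a(q) = 1**4 = 1)
E(Q, A) = A + Q (E(Q, A) = Q + A*1 = Q + A = A + Q)
B(P) = 7 (B(P) = 5 + 2 = 7)
1/B(-4*(-2)*1) = 1/7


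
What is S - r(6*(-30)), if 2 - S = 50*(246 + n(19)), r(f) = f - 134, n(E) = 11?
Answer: -12534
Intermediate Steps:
r(f) = -134 + f
S = -12848 (S = 2 - 50*(246 + 11) = 2 - 50*257 = 2 - 1*12850 = 2 - 12850 = -12848)
S - r(6*(-30)) = -12848 - (-134 + 6*(-30)) = -12848 - (-134 - 180) = -12848 - 1*(-314) = -12848 + 314 = -12534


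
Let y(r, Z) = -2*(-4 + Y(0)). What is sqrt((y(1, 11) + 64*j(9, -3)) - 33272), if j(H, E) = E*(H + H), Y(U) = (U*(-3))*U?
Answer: 12*I*sqrt(255) ≈ 191.62*I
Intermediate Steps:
Y(U) = -3*U**2 (Y(U) = (-3*U)*U = -3*U**2)
y(r, Z) = 8 (y(r, Z) = -2*(-4 - 3*0**2) = -2*(-4 - 3*0) = -2*(-4 + 0) = -2*(-4) = 8)
j(H, E) = 2*E*H (j(H, E) = E*(2*H) = 2*E*H)
sqrt((y(1, 11) + 64*j(9, -3)) - 33272) = sqrt((8 + 64*(2*(-3)*9)) - 33272) = sqrt((8 + 64*(-54)) - 33272) = sqrt((8 - 3456) - 33272) = sqrt(-3448 - 33272) = sqrt(-36720) = 12*I*sqrt(255)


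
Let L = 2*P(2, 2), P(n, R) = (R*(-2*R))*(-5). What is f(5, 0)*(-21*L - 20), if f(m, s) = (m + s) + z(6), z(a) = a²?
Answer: -69700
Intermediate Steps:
P(n, R) = 10*R² (P(n, R) = -2*R²*(-5) = 10*R²)
L = 80 (L = 2*(10*2²) = 2*(10*4) = 2*40 = 80)
f(m, s) = 36 + m + s (f(m, s) = (m + s) + 6² = (m + s) + 36 = 36 + m + s)
f(5, 0)*(-21*L - 20) = (36 + 5 + 0)*(-21*80 - 20) = 41*(-1680 - 20) = 41*(-1700) = -69700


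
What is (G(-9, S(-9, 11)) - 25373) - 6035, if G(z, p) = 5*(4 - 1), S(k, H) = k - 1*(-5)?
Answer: -31393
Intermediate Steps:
S(k, H) = 5 + k (S(k, H) = k + 5 = 5 + k)
G(z, p) = 15 (G(z, p) = 5*3 = 15)
(G(-9, S(-9, 11)) - 25373) - 6035 = (15 - 25373) - 6035 = -25358 - 6035 = -31393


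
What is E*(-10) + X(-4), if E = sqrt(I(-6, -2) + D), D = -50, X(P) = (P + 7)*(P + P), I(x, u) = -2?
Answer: -24 - 20*I*sqrt(13) ≈ -24.0 - 72.111*I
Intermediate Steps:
X(P) = 2*P*(7 + P) (X(P) = (7 + P)*(2*P) = 2*P*(7 + P))
E = 2*I*sqrt(13) (E = sqrt(-2 - 50) = sqrt(-52) = 2*I*sqrt(13) ≈ 7.2111*I)
E*(-10) + X(-4) = (2*I*sqrt(13))*(-10) + 2*(-4)*(7 - 4) = -20*I*sqrt(13) + 2*(-4)*3 = -20*I*sqrt(13) - 24 = -24 - 20*I*sqrt(13)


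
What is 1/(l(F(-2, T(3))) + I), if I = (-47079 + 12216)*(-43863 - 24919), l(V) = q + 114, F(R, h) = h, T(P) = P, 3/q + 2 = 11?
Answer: 3/7193840941 ≈ 4.1702e-10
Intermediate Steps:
q = ⅓ (q = 3/(-2 + 11) = 3/9 = 3*(⅑) = ⅓ ≈ 0.33333)
l(V) = 343/3 (l(V) = ⅓ + 114 = 343/3)
I = 2397946866 (I = -34863*(-68782) = 2397946866)
1/(l(F(-2, T(3))) + I) = 1/(343/3 + 2397946866) = 1/(7193840941/3) = 3/7193840941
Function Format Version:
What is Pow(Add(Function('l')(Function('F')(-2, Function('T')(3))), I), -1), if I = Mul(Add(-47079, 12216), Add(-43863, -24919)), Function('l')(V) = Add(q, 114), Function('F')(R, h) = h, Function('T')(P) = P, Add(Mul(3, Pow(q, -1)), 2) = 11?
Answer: Rational(3, 7193840941) ≈ 4.1702e-10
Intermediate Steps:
q = Rational(1, 3) (q = Mul(3, Pow(Add(-2, 11), -1)) = Mul(3, Pow(9, -1)) = Mul(3, Rational(1, 9)) = Rational(1, 3) ≈ 0.33333)
Function('l')(V) = Rational(343, 3) (Function('l')(V) = Add(Rational(1, 3), 114) = Rational(343, 3))
I = 2397946866 (I = Mul(-34863, -68782) = 2397946866)
Pow(Add(Function('l')(Function('F')(-2, Function('T')(3))), I), -1) = Pow(Add(Rational(343, 3), 2397946866), -1) = Pow(Rational(7193840941, 3), -1) = Rational(3, 7193840941)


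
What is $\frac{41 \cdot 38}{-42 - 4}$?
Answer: $- \frac{779}{23} \approx -33.87$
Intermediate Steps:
$\frac{41 \cdot 38}{-42 - 4} = \frac{1558}{-46} = 1558 \left(- \frac{1}{46}\right) = - \frac{779}{23}$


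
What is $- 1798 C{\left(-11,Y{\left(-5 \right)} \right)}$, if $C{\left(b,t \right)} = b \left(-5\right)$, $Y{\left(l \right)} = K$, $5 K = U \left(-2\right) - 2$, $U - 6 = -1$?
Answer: $-98890$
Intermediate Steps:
$U = 5$ ($U = 6 - 1 = 5$)
$K = - \frac{12}{5}$ ($K = \frac{5 \left(-2\right) - 2}{5} = \frac{-10 - 2}{5} = \frac{1}{5} \left(-12\right) = - \frac{12}{5} \approx -2.4$)
$Y{\left(l \right)} = - \frac{12}{5}$
$C{\left(b,t \right)} = - 5 b$
$- 1798 C{\left(-11,Y{\left(-5 \right)} \right)} = - 1798 \left(\left(-5\right) \left(-11\right)\right) = \left(-1798\right) 55 = -98890$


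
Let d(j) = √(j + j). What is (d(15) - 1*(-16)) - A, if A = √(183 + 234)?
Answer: 16 + √30 - √417 ≈ 1.0566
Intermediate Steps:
A = √417 ≈ 20.421
d(j) = √2*√j (d(j) = √(2*j) = √2*√j)
(d(15) - 1*(-16)) - A = (√2*√15 - 1*(-16)) - √417 = (√30 + 16) - √417 = (16 + √30) - √417 = 16 + √30 - √417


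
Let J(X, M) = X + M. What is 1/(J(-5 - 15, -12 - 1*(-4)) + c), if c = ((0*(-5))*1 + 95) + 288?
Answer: 1/355 ≈ 0.0028169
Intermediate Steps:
c = 383 (c = (0*1 + 95) + 288 = (0 + 95) + 288 = 95 + 288 = 383)
J(X, M) = M + X
1/(J(-5 - 15, -12 - 1*(-4)) + c) = 1/(((-12 - 1*(-4)) + (-5 - 15)) + 383) = 1/(((-12 + 4) - 20) + 383) = 1/((-8 - 20) + 383) = 1/(-28 + 383) = 1/355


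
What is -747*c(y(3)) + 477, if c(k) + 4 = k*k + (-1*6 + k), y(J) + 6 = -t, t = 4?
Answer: -59283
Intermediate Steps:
y(J) = -10 (y(J) = -6 - 1*4 = -6 - 4 = -10)
c(k) = -10 + k + k² (c(k) = -4 + (k*k + (-1*6 + k)) = -4 + (k² + (-6 + k)) = -4 + (-6 + k + k²) = -10 + k + k²)
-747*c(y(3)) + 477 = -747*(-10 - 10 + (-10)²) + 477 = -747*(-10 - 10 + 100) + 477 = -747*80 + 477 = -59760 + 477 = -59283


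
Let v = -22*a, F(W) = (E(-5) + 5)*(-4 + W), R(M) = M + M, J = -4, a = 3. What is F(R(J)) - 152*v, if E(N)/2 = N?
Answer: 10092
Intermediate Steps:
E(N) = 2*N
R(M) = 2*M
F(W) = 20 - 5*W (F(W) = (2*(-5) + 5)*(-4 + W) = (-10 + 5)*(-4 + W) = -5*(-4 + W) = 20 - 5*W)
v = -66 (v = -22*3 = -66)
F(R(J)) - 152*v = (20 - 10*(-4)) - 152*(-66) = (20 - 5*(-8)) + 10032 = (20 + 40) + 10032 = 60 + 10032 = 10092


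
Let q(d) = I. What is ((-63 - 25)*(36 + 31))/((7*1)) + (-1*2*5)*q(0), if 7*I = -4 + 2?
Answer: -5876/7 ≈ -839.43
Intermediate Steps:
I = -2/7 (I = (-4 + 2)/7 = (⅐)*(-2) = -2/7 ≈ -0.28571)
q(d) = -2/7
((-63 - 25)*(36 + 31))/((7*1)) + (-1*2*5)*q(0) = ((-63 - 25)*(36 + 31))/((7*1)) + (-1*2*5)*(-2/7) = -88*67/7 - 2*5*(-2/7) = -5896*⅐ - 10*(-2/7) = -5896/7 + 20/7 = -5876/7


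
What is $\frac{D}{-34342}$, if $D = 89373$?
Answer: $- \frac{89373}{34342} \approx -2.6024$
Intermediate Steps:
$\frac{D}{-34342} = \frac{89373}{-34342} = 89373 \left(- \frac{1}{34342}\right) = - \frac{89373}{34342}$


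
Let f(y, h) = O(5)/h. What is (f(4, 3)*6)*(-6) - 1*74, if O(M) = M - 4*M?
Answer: 106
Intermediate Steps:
O(M) = -3*M
f(y, h) = -15/h (f(y, h) = (-3*5)/h = -15/h)
(f(4, 3)*6)*(-6) - 1*74 = (-15/3*6)*(-6) - 1*74 = (-15*1/3*6)*(-6) - 74 = -5*6*(-6) - 74 = -30*(-6) - 74 = 180 - 74 = 106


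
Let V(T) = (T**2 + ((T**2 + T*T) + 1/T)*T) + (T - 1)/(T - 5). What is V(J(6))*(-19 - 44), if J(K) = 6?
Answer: -29862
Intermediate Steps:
V(T) = T**2 + T*(1/T + 2*T**2) + (-1 + T)/(-5 + T) (V(T) = (T**2 + ((T**2 + T**2) + 1/T)*T) + (-1 + T)/(-5 + T) = (T**2 + (2*T**2 + 1/T)*T) + (-1 + T)/(-5 + T) = (T**2 + (1/T + 2*T**2)*T) + (-1 + T)/(-5 + T) = (T**2 + T*(1/T + 2*T**2)) + (-1 + T)/(-5 + T) = T**2 + T*(1/T + 2*T**2) + (-1 + T)/(-5 + T))
V(J(6))*(-19 - 44) = ((-6 - 9*6**3 - 5*6**2 + 2*6 + 2*6**4)/(-5 + 6))*(-19 - 44) = ((-6 - 9*216 - 5*36 + 12 + 2*1296)/1)*(-63) = (1*(-6 - 1944 - 180 + 12 + 2592))*(-63) = (1*474)*(-63) = 474*(-63) = -29862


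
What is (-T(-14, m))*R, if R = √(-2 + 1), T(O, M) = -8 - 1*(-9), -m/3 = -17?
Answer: -I ≈ -1.0*I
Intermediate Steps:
m = 51 (m = -3*(-17) = 51)
T(O, M) = 1 (T(O, M) = -8 + 9 = 1)
R = I (R = √(-1) = I ≈ 1.0*I)
(-T(-14, m))*R = (-1*1)*I = -I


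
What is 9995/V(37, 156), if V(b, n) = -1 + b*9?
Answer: 9995/332 ≈ 30.105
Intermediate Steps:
V(b, n) = -1 + 9*b
9995/V(37, 156) = 9995/(-1 + 9*37) = 9995/(-1 + 333) = 9995/332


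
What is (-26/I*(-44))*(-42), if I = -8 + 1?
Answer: 6864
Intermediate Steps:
I = -7
(-26/I*(-44))*(-42) = (-26/(-7)*(-44))*(-42) = (-26*(-1/7)*(-44))*(-42) = ((26/7)*(-44))*(-42) = -1144/7*(-42) = 6864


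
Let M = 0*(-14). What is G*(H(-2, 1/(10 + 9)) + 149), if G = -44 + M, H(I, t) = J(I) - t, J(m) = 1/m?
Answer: -124102/19 ≈ -6531.7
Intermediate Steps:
M = 0
H(I, t) = 1/I - t
G = -44 (G = -44 + 0 = -44)
G*(H(-2, 1/(10 + 9)) + 149) = -44*((1/(-2) - 1/(10 + 9)) + 149) = -44*((-1/2 - 1/19) + 149) = -44*(-21/38 + 149) = -44*5641/38 = -124102/19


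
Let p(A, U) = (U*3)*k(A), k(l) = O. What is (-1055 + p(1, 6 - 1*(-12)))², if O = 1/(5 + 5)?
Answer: 27541504/25 ≈ 1.1017e+6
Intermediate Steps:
O = ⅒ (O = 1/10 = ⅒ ≈ 0.10000)
k(l) = ⅒
p(A, U) = 3*U/10 (p(A, U) = (U*3)*(⅒) = (3*U)*(⅒) = 3*U/10)
(-1055 + p(1, 6 - 1*(-12)))² = (-1055 + 3*(6 - 1*(-12))/10)² = (-1055 + 3*(6 + 12)/10)² = (-1055 + (3/10)*18)² = (-1055 + 27/5)² = (-5248/5)² = 27541504/25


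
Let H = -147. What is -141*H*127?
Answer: 2632329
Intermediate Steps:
-141*H*127 = -141*(-147)*127 = 20727*127 = 2632329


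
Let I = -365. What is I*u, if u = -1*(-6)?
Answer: -2190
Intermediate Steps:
u = 6
I*u = -365*6 = -2190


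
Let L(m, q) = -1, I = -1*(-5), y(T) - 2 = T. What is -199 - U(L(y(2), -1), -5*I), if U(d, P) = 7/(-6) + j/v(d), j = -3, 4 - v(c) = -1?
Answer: -5917/30 ≈ -197.23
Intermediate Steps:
y(T) = 2 + T
I = 5
v(c) = 5 (v(c) = 4 - 1*(-1) = 4 + 1 = 5)
U(d, P) = -53/30 (U(d, P) = 7/(-6) - 3/5 = 7*(-⅙) - 3*⅕ = -7/6 - ⅗ = -53/30)
-199 - U(L(y(2), -1), -5*I) = -199 - 1*(-53/30) = -199 + 53/30 = -5917/30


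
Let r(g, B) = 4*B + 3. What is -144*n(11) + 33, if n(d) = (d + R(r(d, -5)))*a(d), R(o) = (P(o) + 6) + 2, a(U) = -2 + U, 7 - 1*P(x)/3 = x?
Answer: -117903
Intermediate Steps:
P(x) = 21 - 3*x
r(g, B) = 3 + 4*B
R(o) = 29 - 3*o (R(o) = ((21 - 3*o) + 6) + 2 = (27 - 3*o) + 2 = 29 - 3*o)
n(d) = (-2 + d)*(80 + d) (n(d) = (d + (29 - 3*(3 + 4*(-5))))*(-2 + d) = (d + (29 - 3*(3 - 20)))*(-2 + d) = (d + (29 - 3*(-17)))*(-2 + d) = (d + (29 + 51))*(-2 + d) = (d + 80)*(-2 + d) = (80 + d)*(-2 + d) = (-2 + d)*(80 + d))
-144*n(11) + 33 = -144*(-2 + 11)*(80 + 11) + 33 = -1296*91 + 33 = -144*819 + 33 = -117936 + 33 = -117903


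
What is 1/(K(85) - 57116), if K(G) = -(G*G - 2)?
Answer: -1/64339 ≈ -1.5543e-5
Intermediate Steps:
K(G) = 2 - G² (K(G) = -(G² - 2) = -(-2 + G²) = 2 - G²)
1/(K(85) - 57116) = 1/((2 - 1*85²) - 57116) = 1/((2 - 1*7225) - 57116) = 1/((2 - 7225) - 57116) = 1/(-7223 - 57116) = 1/(-64339) = -1/64339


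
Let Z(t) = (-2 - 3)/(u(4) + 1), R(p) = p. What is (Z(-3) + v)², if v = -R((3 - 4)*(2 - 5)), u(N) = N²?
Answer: 3136/289 ≈ 10.851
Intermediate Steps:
Z(t) = -5/17 (Z(t) = (-2 - 3)/(4² + 1) = -5/(16 + 1) = -5/17)
v = -3 (v = -(3 - 4)*(2 - 5) = -(-1)*(-3) = -1*3 = -3)
(Z(-3) + v)² = (-5/17 - 3)² = (-56/17)² = 3136/289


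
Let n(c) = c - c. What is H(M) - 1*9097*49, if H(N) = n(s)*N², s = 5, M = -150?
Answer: -445753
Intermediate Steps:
n(c) = 0
H(N) = 0 (H(N) = 0*N² = 0)
H(M) - 1*9097*49 = 0 - 1*9097*49 = 0 - 9097*49 = 0 - 445753 = -445753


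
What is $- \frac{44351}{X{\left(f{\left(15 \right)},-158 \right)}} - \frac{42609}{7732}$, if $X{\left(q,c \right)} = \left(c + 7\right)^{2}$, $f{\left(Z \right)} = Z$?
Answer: $- \frac{1314449741}{176297332} \approx -7.4559$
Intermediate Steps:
$X{\left(q,c \right)} = \left(7 + c\right)^{2}$
$- \frac{44351}{X{\left(f{\left(15 \right)},-158 \right)}} - \frac{42609}{7732} = - \frac{44351}{\left(7 - 158\right)^{2}} - \frac{42609}{7732} = - \frac{44351}{\left(-151\right)^{2}} - \frac{42609}{7732} = - \frac{44351}{22801} - \frac{42609}{7732} = - \frac{1314449741}{176297332}$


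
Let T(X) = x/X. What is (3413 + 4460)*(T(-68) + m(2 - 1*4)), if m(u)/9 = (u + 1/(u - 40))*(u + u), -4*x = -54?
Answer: 544583283/952 ≈ 5.7204e+5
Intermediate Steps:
x = 27/2 (x = -1/4*(-54) = 27/2 ≈ 13.500)
T(X) = 27/(2*X)
m(u) = 18*u*(u + 1/(-40 + u)) (m(u) = 9*((u + 1/(u - 40))*(u + u)) = 9*((u + 1/(-40 + u))*(2*u)) = 9*(2*u*(u + 1/(-40 + u))) = 18*u*(u + 1/(-40 + u)))
(3413 + 4460)*(T(-68) + m(2 - 1*4)) = (3413 + 4460)*((27/2)/(-68) + 18*(2 - 1*4)*(1 + (2 - 1*4)**2 - 40*(2 - 1*4))/(-40 + (2 - 1*4))) = 7873*((27/2)*(-1/68) + 18*(2 - 4)*(1 + (2 - 4)**2 - 40*(2 - 4))/(-40 + (2 - 4))) = 7873*(-27/136 + 18*(-2)*(1 + (-2)**2 - 40*(-2))/(-40 - 2)) = 7873*(-27/136 + 18*(-2)*(1 + 4 + 80)/(-42)) = 7873*(-27/136 + 18*(-2)*(-1/42)*85) = 7873*(-27/136 + 510/7) = 7873*(69171/952) = 544583283/952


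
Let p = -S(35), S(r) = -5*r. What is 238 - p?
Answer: 63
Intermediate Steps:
p = 175 (p = -(-5)*35 = -1*(-175) = 175)
238 - p = 238 - 1*175 = 238 - 175 = 63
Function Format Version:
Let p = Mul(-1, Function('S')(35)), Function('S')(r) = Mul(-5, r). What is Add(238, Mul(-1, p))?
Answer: 63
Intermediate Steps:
p = 175 (p = Mul(-1, Mul(-5, 35)) = Mul(-1, -175) = 175)
Add(238, Mul(-1, p)) = Add(238, Mul(-1, 175)) = Add(238, -175) = 63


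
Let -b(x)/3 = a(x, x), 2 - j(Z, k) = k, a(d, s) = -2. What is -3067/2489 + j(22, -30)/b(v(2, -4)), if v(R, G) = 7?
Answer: 30623/7467 ≈ 4.1011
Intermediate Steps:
j(Z, k) = 2 - k
b(x) = 6 (b(x) = -3*(-2) = 6)
-3067/2489 + j(22, -30)/b(v(2, -4)) = -3067/2489 + (2 - 1*(-30))/6 = -3067*1/2489 + (2 + 30)*(1/6) = -3067/2489 + 32*(1/6) = -3067/2489 + 16/3 = 30623/7467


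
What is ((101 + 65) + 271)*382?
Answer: 166934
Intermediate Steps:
((101 + 65) + 271)*382 = (166 + 271)*382 = 437*382 = 166934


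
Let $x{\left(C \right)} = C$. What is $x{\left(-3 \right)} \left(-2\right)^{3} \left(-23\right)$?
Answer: $-552$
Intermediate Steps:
$x{\left(-3 \right)} \left(-2\right)^{3} \left(-23\right) = - 3 \left(-2\right)^{3} \left(-23\right) = \left(-3\right) \left(-8\right) \left(-23\right) = 24 \left(-23\right) = -552$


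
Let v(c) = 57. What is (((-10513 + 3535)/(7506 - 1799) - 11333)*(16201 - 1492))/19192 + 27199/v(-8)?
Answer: -51253177094861/6243138408 ≈ -8209.5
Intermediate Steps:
(((-10513 + 3535)/(7506 - 1799) - 11333)*(16201 - 1492))/19192 + 27199/v(-8) = (((-10513 + 3535)/(7506 - 1799) - 11333)*(16201 - 1492))/19192 + 27199/57 = ((-6978/5707 - 11333)*14709)*(1/19192) + 27199*(1/57) = ((-6978*1/5707 - 11333)*14709)*(1/19192) + 27199/57 = ((-6978/5707 - 11333)*14709)*(1/19192) + 27199/57 = -64684409/5707*14709*(1/19192) + 27199/57 = -951442971981/5707*1/19192 + 27199/57 = -951442971981/109528744 + 27199/57 = -51253177094861/6243138408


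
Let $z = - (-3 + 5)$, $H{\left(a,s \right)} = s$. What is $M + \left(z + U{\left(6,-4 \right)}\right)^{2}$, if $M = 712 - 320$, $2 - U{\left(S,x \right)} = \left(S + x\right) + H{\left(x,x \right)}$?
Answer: $396$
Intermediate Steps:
$U{\left(S,x \right)} = 2 - S - 2 x$ ($U{\left(S,x \right)} = 2 - \left(\left(S + x\right) + x\right) = 2 - \left(S + 2 x\right) = 2 - S - 2 x$)
$z = -2$ ($z = \left(-1\right) 2 = -2$)
$M = 392$ ($M = 712 - 320 = 392$)
$M + \left(z + U{\left(6,-4 \right)}\right)^{2} = 392 + \left(-2 - -4\right)^{2} = 392 + \left(-2 + \left(2 - 6 + 8\right)\right)^{2} = 392 + \left(-2 + 4\right)^{2} = 392 + 2^{2} = 392 + 4 = 396$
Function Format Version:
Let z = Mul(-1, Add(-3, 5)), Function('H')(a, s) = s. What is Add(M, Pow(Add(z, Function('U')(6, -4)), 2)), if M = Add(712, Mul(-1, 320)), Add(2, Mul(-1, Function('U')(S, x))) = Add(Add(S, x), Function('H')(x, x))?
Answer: 396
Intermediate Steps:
Function('U')(S, x) = Add(2, Mul(-1, S), Mul(-2, x)) (Function('U')(S, x) = Add(2, Mul(-1, Add(Add(S, x), x))) = Add(2, Mul(-1, Add(S, Mul(2, x)))) = Add(2, Add(Mul(-1, S), Mul(-2, x))) = Add(2, Mul(-1, S), Mul(-2, x)))
z = -2 (z = Mul(-1, 2) = -2)
M = 392 (M = Add(712, -320) = 392)
Add(M, Pow(Add(z, Function('U')(6, -4)), 2)) = Add(392, Pow(Add(-2, Add(2, Mul(-1, 6), Mul(-2, -4))), 2)) = Add(392, Pow(Add(-2, Add(2, -6, 8)), 2)) = Add(392, Pow(Add(-2, 4), 2)) = Add(392, Pow(2, 2)) = Add(392, 4) = 396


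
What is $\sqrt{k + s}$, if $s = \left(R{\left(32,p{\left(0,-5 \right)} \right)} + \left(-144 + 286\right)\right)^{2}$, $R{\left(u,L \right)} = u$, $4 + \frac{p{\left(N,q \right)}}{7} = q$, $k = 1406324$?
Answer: $10 \sqrt{14366} \approx 1198.6$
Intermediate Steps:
$p{\left(N,q \right)} = -28 + 7 q$
$s = 30276$ ($s = \left(32 + \left(-144 + 286\right)\right)^{2} = \left(32 + 142\right)^{2} = 174^{2} = 30276$)
$\sqrt{k + s} = \sqrt{1406324 + 30276} = \sqrt{1436600} = 10 \sqrt{14366}$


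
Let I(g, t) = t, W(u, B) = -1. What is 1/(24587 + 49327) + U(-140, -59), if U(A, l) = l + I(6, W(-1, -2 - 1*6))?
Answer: -4434839/73914 ≈ -60.000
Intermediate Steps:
U(A, l) = -1 + l (U(A, l) = l - 1 = -1 + l)
1/(24587 + 49327) + U(-140, -59) = 1/(24587 + 49327) + (-1 - 59) = 1/73914 - 60 = -4434839/73914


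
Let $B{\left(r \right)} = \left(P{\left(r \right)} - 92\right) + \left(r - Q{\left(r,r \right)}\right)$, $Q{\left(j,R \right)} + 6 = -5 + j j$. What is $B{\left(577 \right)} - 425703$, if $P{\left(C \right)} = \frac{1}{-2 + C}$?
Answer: $- \frac{435928199}{575} \approx -7.5814 \cdot 10^{5}$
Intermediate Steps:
$Q{\left(j,R \right)} = -11 + j^{2}$ ($Q{\left(j,R \right)} = -6 + \left(-5 + j j\right) = -6 + \left(-5 + j^{2}\right) = -11 + j^{2}$)
$B{\left(r \right)} = -81 + r + \frac{1}{-2 + r} - r^{2}$ ($B{\left(r \right)} = \left(\frac{1}{-2 + r} - 92\right) - \left(-11 + r^{2} - r\right) = \left(-92 + \frac{1}{-2 + r}\right) - \left(-11 + r^{2} - r\right) = \left(-92 + \frac{1}{-2 + r}\right) + \left(11 + r - r^{2}\right) = -81 + r + \frac{1}{-2 + r} - r^{2}$)
$B{\left(577 \right)} - 425703 = \frac{1 + \left(-2 + 577\right) \left(-81 + 577 - 577^{2}\right)}{-2 + 577} - 425703 = \frac{1 + 575 \left(-81 + 577 - 332929\right)}{575} - 425703 = \frac{1 + 575 \left(-332433\right)}{575} - 425703 = \frac{1 - 191148975}{575} - 425703 = \frac{1}{575} \left(-191148974\right) - 425703 = - \frac{191148974}{575} - 425703 = - \frac{435928199}{575}$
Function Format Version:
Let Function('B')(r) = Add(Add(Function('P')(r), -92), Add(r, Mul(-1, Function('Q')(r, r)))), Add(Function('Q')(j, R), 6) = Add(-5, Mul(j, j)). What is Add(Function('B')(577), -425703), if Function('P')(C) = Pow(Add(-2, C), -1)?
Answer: Rational(-435928199, 575) ≈ -7.5814e+5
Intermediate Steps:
Function('Q')(j, R) = Add(-11, Pow(j, 2)) (Function('Q')(j, R) = Add(-6, Add(-5, Mul(j, j))) = Add(-6, Add(-5, Pow(j, 2))) = Add(-11, Pow(j, 2)))
Function('B')(r) = Add(-81, r, Pow(Add(-2, r), -1), Mul(-1, Pow(r, 2))) (Function('B')(r) = Add(Add(Pow(Add(-2, r), -1), -92), Add(r, Mul(-1, Add(-11, Pow(r, 2))))) = Add(Add(-92, Pow(Add(-2, r), -1)), Add(r, Add(11, Mul(-1, Pow(r, 2))))) = Add(Add(-92, Pow(Add(-2, r), -1)), Add(11, r, Mul(-1, Pow(r, 2)))) = Add(-81, r, Pow(Add(-2, r), -1), Mul(-1, Pow(r, 2))))
Add(Function('B')(577), -425703) = Add(Mul(Pow(Add(-2, 577), -1), Add(1, Mul(Add(-2, 577), Add(-81, 577, Mul(-1, Pow(577, 2)))))), -425703) = Add(Mul(Pow(575, -1), Add(1, Mul(575, Add(-81, 577, Mul(-1, 332929))))), -425703) = Add(Mul(Rational(1, 575), Add(1, Mul(575, Add(-81, 577, -332929)))), -425703) = Add(Mul(Rational(1, 575), Add(1, Mul(575, -332433))), -425703) = Add(Mul(Rational(1, 575), Add(1, -191148975)), -425703) = Add(Mul(Rational(1, 575), -191148974), -425703) = Add(Rational(-191148974, 575), -425703) = Rational(-435928199, 575)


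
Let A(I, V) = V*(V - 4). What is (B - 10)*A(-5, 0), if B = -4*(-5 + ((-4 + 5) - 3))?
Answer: 0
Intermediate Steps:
A(I, V) = V*(-4 + V)
B = 28 (B = -4*(-5 + (1 - 3)) = -4*(-5 - 2) = -4*(-7) = 28)
(B - 10)*A(-5, 0) = (28 - 10)*(0*(-4 + 0)) = 18*(0*(-4)) = 18*0 = 0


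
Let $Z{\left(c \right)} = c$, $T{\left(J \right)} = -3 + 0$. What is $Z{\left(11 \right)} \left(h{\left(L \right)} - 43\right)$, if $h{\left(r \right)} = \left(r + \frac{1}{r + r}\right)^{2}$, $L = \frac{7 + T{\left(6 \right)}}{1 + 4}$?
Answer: $- \frac{721061}{1600} \approx -450.66$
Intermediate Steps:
$T{\left(J \right)} = -3$
$L = \frac{4}{5}$ ($L = \frac{7 - 3}{1 + 4} = \frac{4}{5} \approx 0.8$)
$h{\left(r \right)} = \left(r + \frac{1}{2 r}\right)^{2}$
$Z{\left(11 \right)} \left(h{\left(L \right)} - 43\right) = 11 \left(\frac{\left(1 + 2 \left(\frac{4}{5}\right)^{2}\right)^{2}}{4 \cdot \frac{16}{25}} - 43\right) = 11 \left(\frac{1}{4} \cdot \frac{25}{16} \left(1 + 2 \cdot \frac{16}{25}\right)^{2} - 43\right) = 11 \left(\frac{1}{4} \cdot \frac{25}{16} \left(1 + \frac{32}{25}\right)^{2} - 43\right) = 11 \left(\frac{1}{4} \cdot \frac{25}{16} \left(\frac{57}{25}\right)^{2} - 43\right) = 11 \left(\frac{1}{4} \cdot \frac{25}{16} \cdot \frac{3249}{625} - 43\right) = 11 \left(\frac{3249}{1600} - 43\right) = 11 \left(- \frac{65551}{1600}\right) = - \frac{721061}{1600}$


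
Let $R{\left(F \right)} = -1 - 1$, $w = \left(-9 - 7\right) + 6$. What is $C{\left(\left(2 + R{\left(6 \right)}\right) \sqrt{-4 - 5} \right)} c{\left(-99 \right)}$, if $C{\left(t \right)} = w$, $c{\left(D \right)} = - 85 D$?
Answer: $-84150$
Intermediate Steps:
$w = -10$ ($w = -16 + 6 = -10$)
$R{\left(F \right)} = -2$ ($R{\left(F \right)} = -1 - 1 = -2$)
$C{\left(t \right)} = -10$
$C{\left(\left(2 + R{\left(6 \right)}\right) \sqrt{-4 - 5} \right)} c{\left(-99 \right)} = - 10 \left(\left(-85\right) \left(-99\right)\right) = \left(-10\right) 8415 = -84150$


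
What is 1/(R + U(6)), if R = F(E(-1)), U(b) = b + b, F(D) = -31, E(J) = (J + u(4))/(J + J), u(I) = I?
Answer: -1/19 ≈ -0.052632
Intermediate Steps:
E(J) = (4 + J)/(2*J) (E(J) = (J + 4)/(J + J) = (4 + J)/((2*J)) = (4 + J)*(1/(2*J)) = (4 + J)/(2*J))
U(b) = 2*b
R = -31
1/(R + U(6)) = 1/(-31 + 2*6) = 1/(-31 + 12) = 1/(-19) = -1/19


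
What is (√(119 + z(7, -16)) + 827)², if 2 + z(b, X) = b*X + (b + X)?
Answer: 683925 + 3308*I ≈ 6.8393e+5 + 3308.0*I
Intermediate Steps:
z(b, X) = -2 + X + b + X*b (z(b, X) = -2 + (b*X + (b + X)) = -2 + (X*b + (X + b)) = -2 + (X + b + X*b) = -2 + X + b + X*b)
(√(119 + z(7, -16)) + 827)² = (√(119 + (-2 - 16 + 7 - 16*7)) + 827)² = (√(119 + (-2 - 16 + 7 - 112)) + 827)² = (√(119 - 123) + 827)² = (√(-4) + 827)² = (2*I + 827)² = (827 + 2*I)²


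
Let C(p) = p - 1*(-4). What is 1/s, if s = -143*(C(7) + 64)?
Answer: -1/10725 ≈ -9.3240e-5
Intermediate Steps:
C(p) = 4 + p (C(p) = p + 4 = 4 + p)
s = -10725 (s = -143*((4 + 7) + 64) = -143*(11 + 64) = -143*75 = -10725)
1/s = 1/(-10725) = -1/10725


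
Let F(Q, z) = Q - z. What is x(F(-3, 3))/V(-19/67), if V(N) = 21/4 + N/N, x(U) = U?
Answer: -24/25 ≈ -0.96000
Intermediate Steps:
V(N) = 25/4 (V(N) = 21*(¼) + 1 = 21/4 + 1 = 25/4)
x(F(-3, 3))/V(-19/67) = (-3 - 1*3)/(25/4) = (-3 - 3)*(4/25) = -6*4/25 = -24/25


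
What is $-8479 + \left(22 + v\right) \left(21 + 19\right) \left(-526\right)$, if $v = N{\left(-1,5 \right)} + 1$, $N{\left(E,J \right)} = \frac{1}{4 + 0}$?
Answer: $-497659$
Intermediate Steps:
$N{\left(E,J \right)} = \frac{1}{4}$
$v = \frac{5}{4}$ ($v = \frac{1}{4} + 1 = \frac{5}{4} \approx 1.25$)
$-8479 + \left(22 + v\right) \left(21 + 19\right) \left(-526\right) = -8479 + \left(22 + \frac{5}{4}\right) \left(21 + 19\right) \left(-526\right) = -8479 + \frac{93}{4} \cdot 40 \left(-526\right) = -8479 + 930 \left(-526\right) = -8479 - 489180 = -497659$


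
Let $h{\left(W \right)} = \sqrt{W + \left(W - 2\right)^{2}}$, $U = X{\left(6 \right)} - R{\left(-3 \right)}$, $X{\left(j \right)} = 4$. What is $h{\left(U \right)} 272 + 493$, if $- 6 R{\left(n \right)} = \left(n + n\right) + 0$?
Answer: $1037$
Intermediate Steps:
$R{\left(n \right)} = - \frac{n}{3}$ ($R{\left(n \right)} = - \frac{\left(n + n\right) + 0}{6} = - \frac{2 n + 0}{6} = - \frac{2 n}{6} = - \frac{n}{3}$)
$U = 3$ ($U = 4 - \left(- \frac{1}{3}\right) \left(-3\right) = 4 - 1 = 3$)
$h{\left(W \right)} = \sqrt{W + \left(-2 + W\right)^{2}}$
$h{\left(U \right)} 272 + 493 = \sqrt{3 + \left(-2 + 3\right)^{2}} \cdot 272 + 493 = \sqrt{3 + 1^{2}} \cdot 272 + 493 = \sqrt{3 + 1} \cdot 272 + 493 = \sqrt{4} \cdot 272 + 493 = 2 \cdot 272 + 493 = 544 + 493 = 1037$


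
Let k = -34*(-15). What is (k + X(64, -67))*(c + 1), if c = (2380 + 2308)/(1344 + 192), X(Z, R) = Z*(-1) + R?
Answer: 147431/96 ≈ 1535.7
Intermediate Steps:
X(Z, R) = R - Z (X(Z, R) = -Z + R = R - Z)
c = 293/96 (c = 4688/1536 = 4688*(1/1536) = 293/96 ≈ 3.0521)
k = 510
(k + X(64, -67))*(c + 1) = (510 + (-67 - 1*64))*(293/96 + 1) = (510 + (-67 - 64))*(389/96) = (510 - 131)*(389/96) = 379*(389/96) = 147431/96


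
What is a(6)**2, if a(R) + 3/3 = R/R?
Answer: 0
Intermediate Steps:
a(R) = 0 (a(R) = -1 + R/R = -1 + 1 = 0)
a(6)**2 = 0**2 = 0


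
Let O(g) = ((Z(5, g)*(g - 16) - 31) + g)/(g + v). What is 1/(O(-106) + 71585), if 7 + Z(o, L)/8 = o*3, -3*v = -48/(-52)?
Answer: 1382/99033755 ≈ 1.3955e-5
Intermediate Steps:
v = -4/13 (v = -(-16)/(-52) = -(-16)*(-1)/52 = -1/3*12/13 = -4/13 ≈ -0.30769)
Z(o, L) = -56 + 24*o (Z(o, L) = -56 + 8*(o*3) = -56 + 8*(3*o) = -56 + 24*o)
O(g) = (-1055 + 65*g)/(-4/13 + g) (O(g) = (((-56 + 24*5)*(g - 16) - 31) + g)/(g - 4/13) = (((-56 + 120)*(-16 + g) - 31) + g)/(-4/13 + g) = ((64*(-16 + g) - 31) + g)/(-4/13 + g) = (((-1024 + 64*g) - 31) + g)/(-4/13 + g) = ((-1055 + 64*g) + g)/(-4/13 + g) = (-1055 + 65*g)/(-4/13 + g))
1/(O(-106) + 71585) = 1/(65*(-211 + 13*(-106))/(-4 + 13*(-106)) + 71585) = 1/(65*(-211 - 1378)/(-4 - 1378) + 71585) = 1/(65*(-1589)/(-1382) + 71585) = 1/(65*(-1/1382)*(-1589) + 71585) = 1/(103285/1382 + 71585) = 1/(99033755/1382) = 1382/99033755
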